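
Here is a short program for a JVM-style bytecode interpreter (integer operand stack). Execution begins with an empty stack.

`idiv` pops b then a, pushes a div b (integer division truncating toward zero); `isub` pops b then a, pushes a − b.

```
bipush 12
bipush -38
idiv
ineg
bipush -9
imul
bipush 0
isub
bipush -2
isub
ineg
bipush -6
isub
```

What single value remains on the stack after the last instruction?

4

bipush 12  → [12]
bipush -38 → [12, -38]
idiv       → [0]
ineg       → [0]
bipush -9  → [0, -9]
imul       → [0]
bipush 0   → [0, 0]
isub       → [0]
bipush -2  → [0, -2]
isub       → [2]
ineg       → [-2]
bipush -6  → [-2, -6]
isub       → [4]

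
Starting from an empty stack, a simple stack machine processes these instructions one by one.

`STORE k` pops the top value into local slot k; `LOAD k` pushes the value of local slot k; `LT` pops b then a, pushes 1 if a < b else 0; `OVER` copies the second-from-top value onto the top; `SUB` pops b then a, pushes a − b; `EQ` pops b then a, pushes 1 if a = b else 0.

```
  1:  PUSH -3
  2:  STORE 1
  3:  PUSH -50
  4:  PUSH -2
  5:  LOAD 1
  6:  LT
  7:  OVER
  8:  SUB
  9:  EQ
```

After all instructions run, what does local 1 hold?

PUSH -3  → [-3]
STORE 1  → []
PUSH -50 → [-50]
PUSH -2  → [-50, -2]
LOAD 1   → [-50, -2, -3]
LT       → [-50, 0]
OVER     → [-50, 0, -50]
SUB      → [-50, 50]
EQ       → [0]

-3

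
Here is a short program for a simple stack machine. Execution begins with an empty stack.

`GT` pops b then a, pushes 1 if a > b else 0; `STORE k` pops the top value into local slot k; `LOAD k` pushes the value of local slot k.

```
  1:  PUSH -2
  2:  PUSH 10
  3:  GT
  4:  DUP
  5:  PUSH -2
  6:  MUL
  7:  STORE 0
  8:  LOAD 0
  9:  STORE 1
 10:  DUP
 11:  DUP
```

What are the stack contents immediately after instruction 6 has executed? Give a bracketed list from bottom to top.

PUSH -2  [-2]
PUSH 10  [-2, 10]
GT       [0]
DUP      [0, 0]
PUSH -2  [0, 0, -2]
MUL      [0, 0]

[0, 0]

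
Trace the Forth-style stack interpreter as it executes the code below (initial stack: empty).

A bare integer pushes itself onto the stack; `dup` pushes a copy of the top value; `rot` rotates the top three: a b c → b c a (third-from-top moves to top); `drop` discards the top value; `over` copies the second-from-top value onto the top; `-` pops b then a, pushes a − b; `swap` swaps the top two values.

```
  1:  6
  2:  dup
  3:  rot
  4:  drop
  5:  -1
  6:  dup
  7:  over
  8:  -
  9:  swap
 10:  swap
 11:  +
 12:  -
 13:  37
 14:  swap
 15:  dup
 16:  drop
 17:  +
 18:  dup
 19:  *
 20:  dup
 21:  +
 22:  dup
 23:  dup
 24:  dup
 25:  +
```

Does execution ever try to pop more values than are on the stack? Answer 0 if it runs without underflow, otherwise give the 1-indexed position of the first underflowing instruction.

3

6   -> 6
dup -> 6 6
rot  — needs 3 operands, stack has 2 → underflow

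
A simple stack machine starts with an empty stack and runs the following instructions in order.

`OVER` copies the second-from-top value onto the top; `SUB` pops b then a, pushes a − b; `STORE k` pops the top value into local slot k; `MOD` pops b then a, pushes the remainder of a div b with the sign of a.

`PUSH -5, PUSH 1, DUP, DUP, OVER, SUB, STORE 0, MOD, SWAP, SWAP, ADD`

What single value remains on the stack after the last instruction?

-5

PUSH -5 -> -5
PUSH 1  -> -5 1
DUP     -> -5 1 1
DUP     -> -5 1 1 1
OVER    -> -5 1 1 1 1
SUB     -> -5 1 1 0
STORE 0 -> -5 1 1
MOD     -> -5 0
SWAP    -> 0 -5
SWAP    -> -5 0
ADD     -> -5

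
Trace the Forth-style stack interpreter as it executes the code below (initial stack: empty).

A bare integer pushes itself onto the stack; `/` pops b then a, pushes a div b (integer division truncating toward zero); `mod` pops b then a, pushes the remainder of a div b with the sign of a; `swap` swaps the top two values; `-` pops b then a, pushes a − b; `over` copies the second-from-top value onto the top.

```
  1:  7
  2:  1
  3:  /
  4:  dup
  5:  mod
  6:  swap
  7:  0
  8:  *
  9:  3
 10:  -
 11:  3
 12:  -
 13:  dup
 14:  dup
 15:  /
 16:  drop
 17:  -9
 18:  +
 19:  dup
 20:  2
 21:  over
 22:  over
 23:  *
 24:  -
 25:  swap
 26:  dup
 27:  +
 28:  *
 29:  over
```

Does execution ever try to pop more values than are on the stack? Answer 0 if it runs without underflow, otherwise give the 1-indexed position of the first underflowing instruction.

7    [7]
1    [7, 1]
/    [7]
dup  [7, 7]
mod  [0]
swap  — needs 2 operands, stack has 1 → underflow

6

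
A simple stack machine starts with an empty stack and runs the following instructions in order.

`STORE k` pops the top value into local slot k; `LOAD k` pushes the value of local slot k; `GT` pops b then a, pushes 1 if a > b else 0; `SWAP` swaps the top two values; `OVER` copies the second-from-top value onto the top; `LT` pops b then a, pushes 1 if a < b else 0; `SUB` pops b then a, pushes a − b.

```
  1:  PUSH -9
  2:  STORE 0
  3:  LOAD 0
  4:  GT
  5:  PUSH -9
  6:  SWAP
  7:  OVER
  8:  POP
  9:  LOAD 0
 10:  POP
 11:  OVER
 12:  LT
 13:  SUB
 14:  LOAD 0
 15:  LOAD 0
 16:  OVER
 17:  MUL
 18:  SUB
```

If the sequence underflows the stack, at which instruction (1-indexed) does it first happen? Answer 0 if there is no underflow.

PUSH -9 -> [-9]
STORE 0 -> []
LOAD 0  -> [-9]
GT  — needs 2 operands, stack has 1 → underflow

4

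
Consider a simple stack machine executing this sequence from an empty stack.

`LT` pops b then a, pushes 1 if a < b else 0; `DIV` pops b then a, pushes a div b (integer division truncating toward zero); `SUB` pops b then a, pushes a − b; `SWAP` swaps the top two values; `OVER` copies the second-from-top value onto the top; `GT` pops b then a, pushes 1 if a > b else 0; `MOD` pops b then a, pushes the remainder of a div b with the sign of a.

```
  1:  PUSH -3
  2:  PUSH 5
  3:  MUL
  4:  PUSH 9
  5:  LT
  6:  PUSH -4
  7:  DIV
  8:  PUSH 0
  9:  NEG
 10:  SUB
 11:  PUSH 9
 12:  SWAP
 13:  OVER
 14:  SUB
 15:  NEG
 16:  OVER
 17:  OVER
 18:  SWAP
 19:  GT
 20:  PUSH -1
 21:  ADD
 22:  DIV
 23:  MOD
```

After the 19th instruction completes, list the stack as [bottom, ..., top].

PUSH -3  -3
PUSH 5   -3 5
MUL      -15
PUSH 9   -15 9
LT       1
PUSH -4  1 -4
DIV      0
PUSH 0   0 0
NEG      0 0
SUB      0
PUSH 9   0 9
SWAP     9 0
OVER     9 0 9
SUB      9 -9
NEG      9 9
OVER     9 9 9
OVER     9 9 9 9
SWAP     9 9 9 9
GT       9 9 0

[9, 9, 0]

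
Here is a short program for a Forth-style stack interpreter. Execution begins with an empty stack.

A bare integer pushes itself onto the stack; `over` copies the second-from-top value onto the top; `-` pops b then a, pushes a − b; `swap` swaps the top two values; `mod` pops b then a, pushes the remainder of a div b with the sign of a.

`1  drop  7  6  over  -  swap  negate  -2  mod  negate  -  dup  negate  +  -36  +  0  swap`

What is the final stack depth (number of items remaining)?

2

1       [1]
drop    []
7       [7]
6       [7, 6]
over    [7, 6, 7]
-       [7, -1]
swap    [-1, 7]
negate  [-1, -7]
-2      [-1, -7, -2]
mod     [-1, -1]
negate  [-1, 1]
-       [-2]
dup     [-2, -2]
negate  [-2, 2]
+       [0]
-36     [0, -36]
+       [-36]
0       [-36, 0]
swap    [0, -36]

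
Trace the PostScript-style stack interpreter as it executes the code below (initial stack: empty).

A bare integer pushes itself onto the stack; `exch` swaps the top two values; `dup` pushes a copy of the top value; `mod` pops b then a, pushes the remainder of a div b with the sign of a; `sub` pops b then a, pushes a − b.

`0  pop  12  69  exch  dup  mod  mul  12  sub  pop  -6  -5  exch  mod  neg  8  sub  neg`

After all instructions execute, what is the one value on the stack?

3

0     [0]
pop   []
12    [12]
69    [12, 69]
exch  [69, 12]
dup   [69, 12, 12]
mod   [69, 0]
mul   [0]
12    [0, 12]
sub   [-12]
pop   []
-6    [-6]
-5    [-6, -5]
exch  [-5, -6]
mod   [-5]
neg   [5]
8     [5, 8]
sub   [-3]
neg   [3]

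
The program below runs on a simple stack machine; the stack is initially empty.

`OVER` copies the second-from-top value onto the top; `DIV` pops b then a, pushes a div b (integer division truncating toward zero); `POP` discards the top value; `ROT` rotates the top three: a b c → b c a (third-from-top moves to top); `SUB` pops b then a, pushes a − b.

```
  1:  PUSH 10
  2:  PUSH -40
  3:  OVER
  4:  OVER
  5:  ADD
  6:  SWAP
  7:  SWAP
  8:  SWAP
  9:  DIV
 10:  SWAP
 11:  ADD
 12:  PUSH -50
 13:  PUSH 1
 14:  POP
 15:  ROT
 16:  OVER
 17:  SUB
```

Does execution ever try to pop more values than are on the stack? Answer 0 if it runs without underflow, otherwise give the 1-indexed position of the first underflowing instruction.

PUSH 10  : [10]
PUSH -40 : [10, -40]
OVER     : [10, -40, 10]
OVER     : [10, -40, 10, -40]
ADD      : [10, -40, -30]
SWAP     : [10, -30, -40]
SWAP     : [10, -40, -30]
SWAP     : [10, -30, -40]
DIV      : [10, 0]
SWAP     : [0, 10]
ADD      : [10]
PUSH -50 : [10, -50]
PUSH 1   : [10, -50, 1]
POP      : [10, -50]
ROT  — needs 3 operands, stack has 2 → underflow

15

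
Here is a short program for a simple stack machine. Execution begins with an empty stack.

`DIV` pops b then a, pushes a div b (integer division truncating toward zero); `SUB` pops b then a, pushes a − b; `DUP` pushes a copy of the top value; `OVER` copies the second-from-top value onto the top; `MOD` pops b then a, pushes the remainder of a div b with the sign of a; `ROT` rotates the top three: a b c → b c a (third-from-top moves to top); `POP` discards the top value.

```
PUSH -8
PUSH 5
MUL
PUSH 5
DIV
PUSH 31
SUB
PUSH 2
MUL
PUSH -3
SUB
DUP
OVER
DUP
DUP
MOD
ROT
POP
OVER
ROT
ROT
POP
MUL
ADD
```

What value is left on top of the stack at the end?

5550

PUSH -8 : -8
PUSH 5  : -8 5
MUL     : -40
PUSH 5  : -40 5
DIV     : -8
PUSH 31 : -8 31
SUB     : -39
PUSH 2  : -39 2
MUL     : -78
PUSH -3 : -78 -3
SUB     : -75
DUP     : -75 -75
OVER    : -75 -75 -75
DUP     : -75 -75 -75 -75
DUP     : -75 -75 -75 -75 -75
MOD     : -75 -75 -75 0
ROT     : -75 -75 0 -75
POP     : -75 -75 0
OVER    : -75 -75 0 -75
ROT     : -75 0 -75 -75
ROT     : -75 -75 -75 0
POP     : -75 -75 -75
MUL     : -75 5625
ADD     : 5550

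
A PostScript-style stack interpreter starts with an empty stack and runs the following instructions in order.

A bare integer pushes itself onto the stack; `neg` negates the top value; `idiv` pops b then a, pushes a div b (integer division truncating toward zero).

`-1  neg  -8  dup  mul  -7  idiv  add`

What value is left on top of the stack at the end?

-8

-1   : [-1]
neg  : [1]
-8   : [1, -8]
dup  : [1, -8, -8]
mul  : [1, 64]
-7   : [1, 64, -7]
idiv : [1, -9]
add  : [-8]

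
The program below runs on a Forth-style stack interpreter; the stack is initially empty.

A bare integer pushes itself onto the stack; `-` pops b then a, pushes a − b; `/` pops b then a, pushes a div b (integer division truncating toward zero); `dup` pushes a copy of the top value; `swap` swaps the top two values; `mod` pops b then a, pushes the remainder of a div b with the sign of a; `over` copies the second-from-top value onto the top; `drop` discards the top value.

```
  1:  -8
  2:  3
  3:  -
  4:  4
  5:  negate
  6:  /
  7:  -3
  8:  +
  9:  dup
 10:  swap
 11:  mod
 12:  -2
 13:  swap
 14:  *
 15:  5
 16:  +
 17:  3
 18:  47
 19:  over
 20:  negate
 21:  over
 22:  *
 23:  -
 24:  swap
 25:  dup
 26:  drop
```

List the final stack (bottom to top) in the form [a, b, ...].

[5, 188, 3]

-8     → -8
3      → -8 3
-      → -11
4      → -11 4
negate → -11 -4
/      → 2
-3     → 2 -3
+      → -1
dup    → -1 -1
swap   → -1 -1
mod    → 0
-2     → 0 -2
swap   → -2 0
*      → 0
5      → 0 5
+      → 5
3      → 5 3
47     → 5 3 47
over   → 5 3 47 3
negate → 5 3 47 -3
over   → 5 3 47 -3 47
*      → 5 3 47 -141
-      → 5 3 188
swap   → 5 188 3
dup    → 5 188 3 3
drop   → 5 188 3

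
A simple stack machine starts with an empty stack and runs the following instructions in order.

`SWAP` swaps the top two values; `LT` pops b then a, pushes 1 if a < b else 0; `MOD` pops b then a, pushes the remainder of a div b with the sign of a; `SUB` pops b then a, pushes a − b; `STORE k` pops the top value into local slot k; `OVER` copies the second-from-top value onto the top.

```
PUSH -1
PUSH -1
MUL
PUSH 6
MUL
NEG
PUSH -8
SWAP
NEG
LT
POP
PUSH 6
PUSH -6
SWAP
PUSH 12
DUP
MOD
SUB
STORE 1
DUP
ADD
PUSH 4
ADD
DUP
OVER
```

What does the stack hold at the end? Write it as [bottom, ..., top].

PUSH -1 : [-1]
PUSH -1 : [-1, -1]
MUL     : [1]
PUSH 6  : [1, 6]
MUL     : [6]
NEG     : [-6]
PUSH -8 : [-6, -8]
SWAP    : [-8, -6]
NEG     : [-8, 6]
LT      : [1]
POP     : []
PUSH 6  : [6]
PUSH -6 : [6, -6]
SWAP    : [-6, 6]
PUSH 12 : [-6, 6, 12]
DUP     : [-6, 6, 12, 12]
MOD     : [-6, 6, 0]
SUB     : [-6, 6]
STORE 1 : [-6]
DUP     : [-6, -6]
ADD     : [-12]
PUSH 4  : [-12, 4]
ADD     : [-8]
DUP     : [-8, -8]
OVER    : [-8, -8, -8]

[-8, -8, -8]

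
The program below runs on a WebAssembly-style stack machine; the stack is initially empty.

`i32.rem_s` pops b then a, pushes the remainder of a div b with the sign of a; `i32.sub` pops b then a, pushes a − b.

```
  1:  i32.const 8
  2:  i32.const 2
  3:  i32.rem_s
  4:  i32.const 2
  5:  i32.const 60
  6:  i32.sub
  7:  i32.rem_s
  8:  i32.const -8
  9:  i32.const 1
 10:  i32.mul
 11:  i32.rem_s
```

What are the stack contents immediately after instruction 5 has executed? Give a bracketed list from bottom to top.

[0, 2, 60]

i32.const 8   [8]
i32.const 2   [8, 2]
i32.rem_s     [0]
i32.const 2   [0, 2]
i32.const 60  [0, 2, 60]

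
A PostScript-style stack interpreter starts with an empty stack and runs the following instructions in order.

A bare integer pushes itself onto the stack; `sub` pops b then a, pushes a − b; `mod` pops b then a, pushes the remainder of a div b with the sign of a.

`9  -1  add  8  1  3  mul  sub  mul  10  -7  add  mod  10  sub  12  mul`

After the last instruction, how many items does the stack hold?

9   : 9
-1  : 9 -1
add : 8
8   : 8 8
1   : 8 8 1
3   : 8 8 1 3
mul : 8 8 3
sub : 8 5
mul : 40
10  : 40 10
-7  : 40 10 -7
add : 40 3
mod : 1
10  : 1 10
sub : -9
12  : -9 12
mul : -108

1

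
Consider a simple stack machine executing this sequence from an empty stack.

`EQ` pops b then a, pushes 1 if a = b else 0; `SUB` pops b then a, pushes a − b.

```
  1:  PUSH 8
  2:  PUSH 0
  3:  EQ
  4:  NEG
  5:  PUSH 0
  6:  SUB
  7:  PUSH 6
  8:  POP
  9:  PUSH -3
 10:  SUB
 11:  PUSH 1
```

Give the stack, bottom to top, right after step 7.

PUSH 8 : 8
PUSH 0 : 8 0
EQ     : 0
NEG    : 0
PUSH 0 : 0 0
SUB    : 0
PUSH 6 : 0 6

[0, 6]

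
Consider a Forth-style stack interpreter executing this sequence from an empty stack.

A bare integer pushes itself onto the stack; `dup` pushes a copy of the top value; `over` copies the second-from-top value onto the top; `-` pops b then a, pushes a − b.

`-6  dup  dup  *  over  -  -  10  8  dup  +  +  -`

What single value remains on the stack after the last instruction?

-6    -6
dup   -6 -6
dup   -6 -6 -6
*     -6 36
over  -6 36 -6
-     -6 42
-     -48
10    -48 10
8     -48 10 8
dup   -48 10 8 8
+     -48 10 16
+     -48 26
-     -74

-74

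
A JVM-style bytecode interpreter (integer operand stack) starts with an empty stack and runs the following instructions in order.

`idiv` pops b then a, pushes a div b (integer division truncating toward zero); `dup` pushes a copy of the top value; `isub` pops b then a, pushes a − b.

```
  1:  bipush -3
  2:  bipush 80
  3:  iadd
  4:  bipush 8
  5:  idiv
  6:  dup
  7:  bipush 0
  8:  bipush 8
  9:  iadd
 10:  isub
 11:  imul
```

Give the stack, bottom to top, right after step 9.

bipush -3 -> -3
bipush 80 -> -3 80
iadd      -> 77
bipush 8  -> 77 8
idiv      -> 9
dup       -> 9 9
bipush 0  -> 9 9 0
bipush 8  -> 9 9 0 8
iadd      -> 9 9 8

[9, 9, 8]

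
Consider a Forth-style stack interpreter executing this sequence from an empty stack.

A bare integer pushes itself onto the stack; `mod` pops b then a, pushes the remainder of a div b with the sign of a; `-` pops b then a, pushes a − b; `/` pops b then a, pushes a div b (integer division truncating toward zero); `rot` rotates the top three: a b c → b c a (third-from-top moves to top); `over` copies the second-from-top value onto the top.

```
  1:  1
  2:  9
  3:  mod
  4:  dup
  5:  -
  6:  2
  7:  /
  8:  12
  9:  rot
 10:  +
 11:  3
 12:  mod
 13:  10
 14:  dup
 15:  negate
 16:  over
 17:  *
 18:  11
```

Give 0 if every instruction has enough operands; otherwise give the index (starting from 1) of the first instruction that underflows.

1   → 1
9   → 1 9
mod → 1
dup → 1 1
-   → 0
2   → 0 2
/   → 0
12  → 0 12
rot  — needs 3 operands, stack has 2 → underflow

9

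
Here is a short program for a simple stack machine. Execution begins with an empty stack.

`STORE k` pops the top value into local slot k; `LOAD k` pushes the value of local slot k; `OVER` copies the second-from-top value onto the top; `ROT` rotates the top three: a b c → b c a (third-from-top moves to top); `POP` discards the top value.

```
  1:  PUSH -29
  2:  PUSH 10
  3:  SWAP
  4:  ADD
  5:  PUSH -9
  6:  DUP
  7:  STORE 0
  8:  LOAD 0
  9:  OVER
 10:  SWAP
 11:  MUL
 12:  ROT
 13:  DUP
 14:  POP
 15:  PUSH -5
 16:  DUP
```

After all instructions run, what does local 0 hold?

PUSH -29  -29
PUSH 10   -29 10
SWAP      10 -29
ADD       -19
PUSH -9   -19 -9
DUP       -19 -9 -9
STORE 0   -19 -9
LOAD 0    -19 -9 -9
OVER      -19 -9 -9 -9
SWAP      -19 -9 -9 -9
MUL       -19 -9 81
ROT       -9 81 -19
DUP       -9 81 -19 -19
POP       -9 81 -19
PUSH -5   -9 81 -19 -5
DUP       -9 81 -19 -5 -5

-9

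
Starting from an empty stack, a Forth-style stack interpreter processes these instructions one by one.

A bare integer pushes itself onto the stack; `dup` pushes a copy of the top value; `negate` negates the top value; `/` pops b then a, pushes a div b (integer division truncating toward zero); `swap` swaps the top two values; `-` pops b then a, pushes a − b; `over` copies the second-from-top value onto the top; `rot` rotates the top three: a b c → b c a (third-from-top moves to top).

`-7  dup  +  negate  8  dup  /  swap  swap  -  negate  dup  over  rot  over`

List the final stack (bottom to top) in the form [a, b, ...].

[-13, -13, -13, -13]

-7     : -7
dup    : -7 -7
+      : -14
negate : 14
8      : 14 8
dup    : 14 8 8
/      : 14 1
swap   : 1 14
swap   : 14 1
-      : 13
negate : -13
dup    : -13 -13
over   : -13 -13 -13
rot    : -13 -13 -13
over   : -13 -13 -13 -13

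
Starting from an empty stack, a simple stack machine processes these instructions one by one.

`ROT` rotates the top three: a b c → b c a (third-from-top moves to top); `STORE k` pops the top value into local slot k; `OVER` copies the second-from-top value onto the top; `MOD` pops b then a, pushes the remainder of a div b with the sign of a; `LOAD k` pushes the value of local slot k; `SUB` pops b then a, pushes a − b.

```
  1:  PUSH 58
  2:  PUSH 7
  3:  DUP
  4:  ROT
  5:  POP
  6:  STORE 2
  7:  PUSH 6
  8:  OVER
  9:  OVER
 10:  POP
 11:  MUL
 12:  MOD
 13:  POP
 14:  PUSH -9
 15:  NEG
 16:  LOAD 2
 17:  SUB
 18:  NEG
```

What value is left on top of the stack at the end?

-2

PUSH 58 : [58]
PUSH 7  : [58, 7]
DUP     : [58, 7, 7]
ROT     : [7, 7, 58]
POP     : [7, 7]
STORE 2 : [7]
PUSH 6  : [7, 6]
OVER    : [7, 6, 7]
OVER    : [7, 6, 7, 6]
POP     : [7, 6, 7]
MUL     : [7, 42]
MOD     : [7]
POP     : []
PUSH -9 : [-9]
NEG     : [9]
LOAD 2  : [9, 7]
SUB     : [2]
NEG     : [-2]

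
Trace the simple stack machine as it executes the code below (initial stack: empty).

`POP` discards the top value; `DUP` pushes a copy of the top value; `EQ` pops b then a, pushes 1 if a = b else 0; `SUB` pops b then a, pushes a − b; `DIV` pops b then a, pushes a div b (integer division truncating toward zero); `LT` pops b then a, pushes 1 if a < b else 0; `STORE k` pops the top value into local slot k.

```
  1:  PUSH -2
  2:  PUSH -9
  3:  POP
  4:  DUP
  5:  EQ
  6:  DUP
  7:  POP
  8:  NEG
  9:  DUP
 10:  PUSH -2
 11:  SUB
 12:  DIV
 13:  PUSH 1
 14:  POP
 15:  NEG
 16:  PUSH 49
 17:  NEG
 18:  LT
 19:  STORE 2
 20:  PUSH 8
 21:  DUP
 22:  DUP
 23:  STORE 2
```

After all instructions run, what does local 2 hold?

8

PUSH -2 → -2
PUSH -9 → -2 -9
POP     → -2
DUP     → -2 -2
EQ      → 1
DUP     → 1 1
POP     → 1
NEG     → -1
DUP     → -1 -1
PUSH -2 → -1 -1 -2
SUB     → -1 1
DIV     → -1
PUSH 1  → -1 1
POP     → -1
NEG     → 1
PUSH 49 → 1 49
NEG     → 1 -49
LT      → 0
STORE 2 → (empty)
PUSH 8  → 8
DUP     → 8 8
DUP     → 8 8 8
STORE 2 → 8 8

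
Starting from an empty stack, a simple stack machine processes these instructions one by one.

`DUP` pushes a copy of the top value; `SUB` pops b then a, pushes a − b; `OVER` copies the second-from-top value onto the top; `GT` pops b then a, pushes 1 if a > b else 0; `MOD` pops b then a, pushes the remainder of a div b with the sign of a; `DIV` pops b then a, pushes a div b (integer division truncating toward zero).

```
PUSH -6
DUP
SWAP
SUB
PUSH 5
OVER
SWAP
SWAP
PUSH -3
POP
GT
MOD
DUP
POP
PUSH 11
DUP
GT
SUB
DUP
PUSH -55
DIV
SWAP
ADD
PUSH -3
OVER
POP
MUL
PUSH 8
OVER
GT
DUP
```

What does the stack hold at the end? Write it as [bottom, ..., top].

PUSH -6  : -6
DUP      : -6 -6
SWAP     : -6 -6
SUB      : 0
PUSH 5   : 0 5
OVER     : 0 5 0
SWAP     : 0 0 5
SWAP     : 0 5 0
PUSH -3  : 0 5 0 -3
POP      : 0 5 0
GT       : 0 1
MOD      : 0
DUP      : 0 0
POP      : 0
PUSH 11  : 0 11
DUP      : 0 11 11
GT       : 0 0
SUB      : 0
DUP      : 0 0
PUSH -55 : 0 0 -55
DIV      : 0 0
SWAP     : 0 0
ADD      : 0
PUSH -3  : 0 -3
OVER     : 0 -3 0
POP      : 0 -3
MUL      : 0
PUSH 8   : 0 8
OVER     : 0 8 0
GT       : 0 1
DUP      : 0 1 1

[0, 1, 1]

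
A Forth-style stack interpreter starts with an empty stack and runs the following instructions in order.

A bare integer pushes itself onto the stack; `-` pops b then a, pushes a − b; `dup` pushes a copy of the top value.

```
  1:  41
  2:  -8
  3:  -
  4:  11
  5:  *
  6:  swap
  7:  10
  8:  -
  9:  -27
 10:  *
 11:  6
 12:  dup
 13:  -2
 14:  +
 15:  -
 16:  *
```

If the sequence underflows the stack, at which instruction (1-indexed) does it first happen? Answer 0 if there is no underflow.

41 → 41
-8 → 41 -8
-  → 49
11 → 49 11
*  → 539
swap  — needs 2 operands, stack has 1 → underflow

6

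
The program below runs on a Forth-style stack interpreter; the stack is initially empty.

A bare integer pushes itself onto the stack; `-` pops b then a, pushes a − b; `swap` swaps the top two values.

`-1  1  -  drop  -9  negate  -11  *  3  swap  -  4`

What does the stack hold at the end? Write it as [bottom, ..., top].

-1      [-1]
1       [-1, 1]
-       [-2]
drop    []
-9      [-9]
negate  [9]
-11     [9, -11]
*       [-99]
3       [-99, 3]
swap    [3, -99]
-       [102]
4       [102, 4]

[102, 4]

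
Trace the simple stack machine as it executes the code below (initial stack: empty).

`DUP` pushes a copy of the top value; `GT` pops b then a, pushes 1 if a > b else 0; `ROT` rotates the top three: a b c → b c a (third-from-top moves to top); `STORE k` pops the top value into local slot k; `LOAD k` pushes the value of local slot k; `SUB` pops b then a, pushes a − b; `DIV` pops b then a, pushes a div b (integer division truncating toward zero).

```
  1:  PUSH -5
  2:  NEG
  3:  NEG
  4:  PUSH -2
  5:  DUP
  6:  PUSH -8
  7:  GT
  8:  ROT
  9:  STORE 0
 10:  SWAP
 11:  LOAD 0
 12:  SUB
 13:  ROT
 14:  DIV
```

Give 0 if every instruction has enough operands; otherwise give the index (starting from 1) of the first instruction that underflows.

13

PUSH -5  -5
NEG      5
NEG      -5
PUSH -2  -5 -2
DUP      -5 -2 -2
PUSH -8  -5 -2 -2 -8
GT       -5 -2 1
ROT      -2 1 -5
STORE 0  -2 1
SWAP     1 -2
LOAD 0   1 -2 -5
SUB      1 3
ROT  — needs 3 operands, stack has 2 → underflow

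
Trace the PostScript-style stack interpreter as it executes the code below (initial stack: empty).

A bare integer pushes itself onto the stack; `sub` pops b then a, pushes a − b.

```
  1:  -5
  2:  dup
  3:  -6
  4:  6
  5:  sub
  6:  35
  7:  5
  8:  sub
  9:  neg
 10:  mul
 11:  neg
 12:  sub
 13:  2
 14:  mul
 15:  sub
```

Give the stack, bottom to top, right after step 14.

[-5, 710]

-5  → -5
dup → -5 -5
-6  → -5 -5 -6
6   → -5 -5 -6 6
sub → -5 -5 -12
35  → -5 -5 -12 35
5   → -5 -5 -12 35 5
sub → -5 -5 -12 30
neg → -5 -5 -12 -30
mul → -5 -5 360
neg → -5 -5 -360
sub → -5 355
2   → -5 355 2
mul → -5 710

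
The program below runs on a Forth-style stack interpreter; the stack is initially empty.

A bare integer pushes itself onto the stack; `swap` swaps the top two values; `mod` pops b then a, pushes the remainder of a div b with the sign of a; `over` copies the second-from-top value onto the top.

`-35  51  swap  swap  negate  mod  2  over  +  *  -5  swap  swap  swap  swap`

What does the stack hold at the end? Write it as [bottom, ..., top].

-35     -35
51      -35 51
swap    51 -35
swap    -35 51
negate  -35 -51
mod     -35
2       -35 2
over    -35 2 -35
+       -35 -33
*       1155
-5      1155 -5
swap    -5 1155
swap    1155 -5
swap    -5 1155
swap    1155 -5

[1155, -5]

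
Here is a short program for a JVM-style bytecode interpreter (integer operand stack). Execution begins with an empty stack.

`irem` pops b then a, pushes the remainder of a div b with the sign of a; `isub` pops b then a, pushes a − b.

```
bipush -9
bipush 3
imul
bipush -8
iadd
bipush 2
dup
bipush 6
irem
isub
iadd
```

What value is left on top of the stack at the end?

-35

bipush -9 : -9
bipush 3  : -9 3
imul      : -27
bipush -8 : -27 -8
iadd      : -35
bipush 2  : -35 2
dup       : -35 2 2
bipush 6  : -35 2 2 6
irem      : -35 2 2
isub      : -35 0
iadd      : -35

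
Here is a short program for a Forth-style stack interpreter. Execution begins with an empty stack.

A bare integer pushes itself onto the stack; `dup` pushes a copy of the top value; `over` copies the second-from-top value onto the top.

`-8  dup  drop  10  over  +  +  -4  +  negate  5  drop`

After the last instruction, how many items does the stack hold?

1

-8     → [-8]
dup    → [-8, -8]
drop   → [-8]
10     → [-8, 10]
over   → [-8, 10, -8]
+      → [-8, 2]
+      → [-6]
-4     → [-6, -4]
+      → [-10]
negate → [10]
5      → [10, 5]
drop   → [10]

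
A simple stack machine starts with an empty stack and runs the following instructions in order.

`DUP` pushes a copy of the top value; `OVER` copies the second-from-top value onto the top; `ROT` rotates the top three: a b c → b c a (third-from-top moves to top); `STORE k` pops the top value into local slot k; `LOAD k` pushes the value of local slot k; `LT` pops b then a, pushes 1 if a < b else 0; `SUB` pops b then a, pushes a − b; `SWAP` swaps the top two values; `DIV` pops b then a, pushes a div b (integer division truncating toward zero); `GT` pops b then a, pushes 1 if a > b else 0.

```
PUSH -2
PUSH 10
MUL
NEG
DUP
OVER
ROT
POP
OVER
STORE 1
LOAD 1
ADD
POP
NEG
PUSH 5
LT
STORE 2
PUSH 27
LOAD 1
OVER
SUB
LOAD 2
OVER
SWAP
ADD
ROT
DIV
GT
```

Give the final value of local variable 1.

20

PUSH -2 -> [-2]
PUSH 10 -> [-2, 10]
MUL     -> [-20]
NEG     -> [20]
DUP     -> [20, 20]
OVER    -> [20, 20, 20]
ROT     -> [20, 20, 20]
POP     -> [20, 20]
OVER    -> [20, 20, 20]
STORE 1 -> [20, 20]
LOAD 1  -> [20, 20, 20]
ADD     -> [20, 40]
POP     -> [20]
NEG     -> [-20]
PUSH 5  -> [-20, 5]
LT      -> [1]
STORE 2 -> []
PUSH 27 -> [27]
LOAD 1  -> [27, 20]
OVER    -> [27, 20, 27]
SUB     -> [27, -7]
LOAD 2  -> [27, -7, 1]
OVER    -> [27, -7, 1, -7]
SWAP    -> [27, -7, -7, 1]
ADD     -> [27, -7, -6]
ROT     -> [-7, -6, 27]
DIV     -> [-7, 0]
GT      -> [0]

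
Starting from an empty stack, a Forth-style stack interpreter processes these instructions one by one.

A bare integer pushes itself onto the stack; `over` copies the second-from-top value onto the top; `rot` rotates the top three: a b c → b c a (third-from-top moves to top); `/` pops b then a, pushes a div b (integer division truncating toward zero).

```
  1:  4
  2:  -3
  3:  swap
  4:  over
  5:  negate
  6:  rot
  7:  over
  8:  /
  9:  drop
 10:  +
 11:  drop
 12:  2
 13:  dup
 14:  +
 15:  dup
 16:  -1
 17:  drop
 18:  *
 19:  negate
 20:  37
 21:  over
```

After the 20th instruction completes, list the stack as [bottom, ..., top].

[-16, 37]

4      → [4]
-3     → [4, -3]
swap   → [-3, 4]
over   → [-3, 4, -3]
negate → [-3, 4, 3]
rot    → [4, 3, -3]
over   → [4, 3, -3, 3]
/      → [4, 3, -1]
drop   → [4, 3]
+      → [7]
drop   → []
2      → [2]
dup    → [2, 2]
+      → [4]
dup    → [4, 4]
-1     → [4, 4, -1]
drop   → [4, 4]
*      → [16]
negate → [-16]
37     → [-16, 37]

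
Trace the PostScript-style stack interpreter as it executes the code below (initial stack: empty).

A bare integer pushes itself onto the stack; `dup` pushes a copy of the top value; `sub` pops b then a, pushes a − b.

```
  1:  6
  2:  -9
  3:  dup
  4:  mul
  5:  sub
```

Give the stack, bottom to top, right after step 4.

[6, 81]

6   -> [6]
-9  -> [6, -9]
dup -> [6, -9, -9]
mul -> [6, 81]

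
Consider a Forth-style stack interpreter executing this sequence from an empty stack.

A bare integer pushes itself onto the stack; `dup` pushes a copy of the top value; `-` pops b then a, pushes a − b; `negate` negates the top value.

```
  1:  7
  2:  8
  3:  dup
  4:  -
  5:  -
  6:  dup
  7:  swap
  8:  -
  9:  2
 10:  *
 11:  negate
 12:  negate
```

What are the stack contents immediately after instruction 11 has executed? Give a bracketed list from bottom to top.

[0]

7      -> [7]
8      -> [7, 8]
dup    -> [7, 8, 8]
-      -> [7, 0]
-      -> [7]
dup    -> [7, 7]
swap   -> [7, 7]
-      -> [0]
2      -> [0, 2]
*      -> [0]
negate -> [0]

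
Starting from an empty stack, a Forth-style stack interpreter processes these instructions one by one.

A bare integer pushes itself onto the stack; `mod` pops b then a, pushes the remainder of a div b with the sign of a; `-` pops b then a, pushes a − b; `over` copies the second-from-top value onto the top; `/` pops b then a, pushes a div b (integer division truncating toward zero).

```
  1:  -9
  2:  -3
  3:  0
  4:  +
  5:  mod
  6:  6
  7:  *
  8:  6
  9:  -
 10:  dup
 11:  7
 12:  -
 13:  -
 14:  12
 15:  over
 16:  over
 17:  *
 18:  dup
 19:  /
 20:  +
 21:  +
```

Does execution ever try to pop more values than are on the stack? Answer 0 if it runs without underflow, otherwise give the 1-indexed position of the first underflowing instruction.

0

-9   -> [-9]
-3   -> [-9, -3]
0    -> [-9, -3, 0]
+    -> [-9, -3]
mod  -> [0]
6    -> [0, 6]
*    -> [0]
6    -> [0, 6]
-    -> [-6]
dup  -> [-6, -6]
7    -> [-6, -6, 7]
-    -> [-6, -13]
-    -> [7]
12   -> [7, 12]
over -> [7, 12, 7]
over -> [7, 12, 7, 12]
*    -> [7, 12, 84]
dup  -> [7, 12, 84, 84]
/    -> [7, 12, 1]
+    -> [7, 13]
+    -> [20]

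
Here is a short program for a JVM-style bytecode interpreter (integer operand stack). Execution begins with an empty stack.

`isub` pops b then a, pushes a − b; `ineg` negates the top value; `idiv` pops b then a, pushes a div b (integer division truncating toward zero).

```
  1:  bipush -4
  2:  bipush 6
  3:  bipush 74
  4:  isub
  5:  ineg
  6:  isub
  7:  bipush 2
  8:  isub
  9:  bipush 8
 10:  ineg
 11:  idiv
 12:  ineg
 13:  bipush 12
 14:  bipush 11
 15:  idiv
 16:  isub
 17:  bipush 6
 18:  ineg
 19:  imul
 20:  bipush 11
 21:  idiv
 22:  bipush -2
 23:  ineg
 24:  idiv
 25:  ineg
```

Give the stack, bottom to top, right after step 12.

[-9]

bipush -4  -4
bipush 6   -4 6
bipush 74  -4 6 74
isub       -4 -68
ineg       -4 68
isub       -72
bipush 2   -72 2
isub       -74
bipush 8   -74 8
ineg       -74 -8
idiv       9
ineg       -9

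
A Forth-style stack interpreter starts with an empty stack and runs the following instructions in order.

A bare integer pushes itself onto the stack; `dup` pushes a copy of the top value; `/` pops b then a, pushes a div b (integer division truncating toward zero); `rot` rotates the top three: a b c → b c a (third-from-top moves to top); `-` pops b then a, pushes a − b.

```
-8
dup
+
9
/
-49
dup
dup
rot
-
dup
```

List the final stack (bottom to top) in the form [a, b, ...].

-8  -> [-8]
dup -> [-8, -8]
+   -> [-16]
9   -> [-16, 9]
/   -> [-1]
-49 -> [-1, -49]
dup -> [-1, -49, -49]
dup -> [-1, -49, -49, -49]
rot -> [-1, -49, -49, -49]
-   -> [-1, -49, 0]
dup -> [-1, -49, 0, 0]

[-1, -49, 0, 0]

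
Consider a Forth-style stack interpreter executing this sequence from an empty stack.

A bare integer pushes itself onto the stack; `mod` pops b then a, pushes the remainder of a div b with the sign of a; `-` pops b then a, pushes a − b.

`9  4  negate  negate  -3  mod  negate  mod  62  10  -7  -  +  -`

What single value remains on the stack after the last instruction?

-79

9      : 9
4      : 9 4
negate : 9 -4
negate : 9 4
-3     : 9 4 -3
mod    : 9 1
negate : 9 -1
mod    : 0
62     : 0 62
10     : 0 62 10
-7     : 0 62 10 -7
-      : 0 62 17
+      : 0 79
-      : -79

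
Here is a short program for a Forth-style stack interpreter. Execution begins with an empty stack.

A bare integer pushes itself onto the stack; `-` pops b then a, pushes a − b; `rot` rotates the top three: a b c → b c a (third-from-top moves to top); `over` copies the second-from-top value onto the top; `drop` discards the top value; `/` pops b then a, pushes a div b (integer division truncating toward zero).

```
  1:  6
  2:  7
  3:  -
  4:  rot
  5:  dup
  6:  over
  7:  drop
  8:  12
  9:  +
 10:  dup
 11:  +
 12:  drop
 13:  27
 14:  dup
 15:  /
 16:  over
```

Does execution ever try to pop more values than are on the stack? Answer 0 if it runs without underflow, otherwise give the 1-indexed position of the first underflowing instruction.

6 → 6
7 → 6 7
- → -1
rot  — needs 3 operands, stack has 1 → underflow

4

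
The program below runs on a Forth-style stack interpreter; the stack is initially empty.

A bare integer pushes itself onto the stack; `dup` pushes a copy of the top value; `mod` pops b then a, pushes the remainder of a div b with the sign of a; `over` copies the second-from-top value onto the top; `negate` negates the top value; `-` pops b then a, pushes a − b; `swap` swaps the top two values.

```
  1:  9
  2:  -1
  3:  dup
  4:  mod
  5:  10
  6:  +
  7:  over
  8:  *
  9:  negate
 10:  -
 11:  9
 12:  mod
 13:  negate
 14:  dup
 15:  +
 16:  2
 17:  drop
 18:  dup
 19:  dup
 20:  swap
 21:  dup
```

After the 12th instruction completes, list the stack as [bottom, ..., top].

9       [9]
-1      [9, -1]
dup     [9, -1, -1]
mod     [9, 0]
10      [9, 0, 10]
+       [9, 10]
over    [9, 10, 9]
*       [9, 90]
negate  [9, -90]
-       [99]
9       [99, 9]
mod     [0]

[0]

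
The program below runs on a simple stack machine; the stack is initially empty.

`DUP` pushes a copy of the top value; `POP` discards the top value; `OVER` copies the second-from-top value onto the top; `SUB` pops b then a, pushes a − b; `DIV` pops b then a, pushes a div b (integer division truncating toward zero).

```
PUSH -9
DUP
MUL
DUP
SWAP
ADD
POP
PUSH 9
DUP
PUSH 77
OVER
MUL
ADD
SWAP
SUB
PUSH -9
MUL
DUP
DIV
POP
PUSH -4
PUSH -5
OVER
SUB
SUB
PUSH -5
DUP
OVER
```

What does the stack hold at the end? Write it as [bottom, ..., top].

PUSH -9  [-9]
DUP      [-9, -9]
MUL      [81]
DUP      [81, 81]
SWAP     [81, 81]
ADD      [162]
POP      []
PUSH 9   [9]
DUP      [9, 9]
PUSH 77  [9, 9, 77]
OVER     [9, 9, 77, 9]
MUL      [9, 9, 693]
ADD      [9, 702]
SWAP     [702, 9]
SUB      [693]
PUSH -9  [693, -9]
MUL      [-6237]
DUP      [-6237, -6237]
DIV      [1]
POP      []
PUSH -4  [-4]
PUSH -5  [-4, -5]
OVER     [-4, -5, -4]
SUB      [-4, -1]
SUB      [-3]
PUSH -5  [-3, -5]
DUP      [-3, -5, -5]
OVER     [-3, -5, -5, -5]

[-3, -5, -5, -5]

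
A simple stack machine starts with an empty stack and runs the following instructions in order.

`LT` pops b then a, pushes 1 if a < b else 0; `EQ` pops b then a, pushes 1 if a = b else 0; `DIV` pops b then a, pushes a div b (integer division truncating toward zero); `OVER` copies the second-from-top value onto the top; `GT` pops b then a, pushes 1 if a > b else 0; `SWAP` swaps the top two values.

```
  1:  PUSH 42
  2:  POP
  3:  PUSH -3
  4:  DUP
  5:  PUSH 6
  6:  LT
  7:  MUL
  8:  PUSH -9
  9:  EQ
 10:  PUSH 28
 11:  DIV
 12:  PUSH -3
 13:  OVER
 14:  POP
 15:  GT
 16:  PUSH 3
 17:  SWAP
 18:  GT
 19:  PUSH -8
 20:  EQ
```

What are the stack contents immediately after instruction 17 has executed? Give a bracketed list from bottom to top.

PUSH 42 -> [42]
POP     -> []
PUSH -3 -> [-3]
DUP     -> [-3, -3]
PUSH 6  -> [-3, -3, 6]
LT      -> [-3, 1]
MUL     -> [-3]
PUSH -9 -> [-3, -9]
EQ      -> [0]
PUSH 28 -> [0, 28]
DIV     -> [0]
PUSH -3 -> [0, -3]
OVER    -> [0, -3, 0]
POP     -> [0, -3]
GT      -> [1]
PUSH 3  -> [1, 3]
SWAP    -> [3, 1]

[3, 1]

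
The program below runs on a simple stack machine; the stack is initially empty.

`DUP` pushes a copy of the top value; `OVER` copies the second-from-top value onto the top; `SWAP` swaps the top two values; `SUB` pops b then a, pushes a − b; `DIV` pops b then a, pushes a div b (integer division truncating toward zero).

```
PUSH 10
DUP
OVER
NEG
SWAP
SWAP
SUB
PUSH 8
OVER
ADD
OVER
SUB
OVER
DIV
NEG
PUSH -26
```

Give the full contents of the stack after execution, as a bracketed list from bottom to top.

[10, 20, 0, -26]

PUSH 10  -> 10
DUP      -> 10 10
OVER     -> 10 10 10
NEG      -> 10 10 -10
SWAP     -> 10 -10 10
SWAP     -> 10 10 -10
SUB      -> 10 20
PUSH 8   -> 10 20 8
OVER     -> 10 20 8 20
ADD      -> 10 20 28
OVER     -> 10 20 28 20
SUB      -> 10 20 8
OVER     -> 10 20 8 20
DIV      -> 10 20 0
NEG      -> 10 20 0
PUSH -26 -> 10 20 0 -26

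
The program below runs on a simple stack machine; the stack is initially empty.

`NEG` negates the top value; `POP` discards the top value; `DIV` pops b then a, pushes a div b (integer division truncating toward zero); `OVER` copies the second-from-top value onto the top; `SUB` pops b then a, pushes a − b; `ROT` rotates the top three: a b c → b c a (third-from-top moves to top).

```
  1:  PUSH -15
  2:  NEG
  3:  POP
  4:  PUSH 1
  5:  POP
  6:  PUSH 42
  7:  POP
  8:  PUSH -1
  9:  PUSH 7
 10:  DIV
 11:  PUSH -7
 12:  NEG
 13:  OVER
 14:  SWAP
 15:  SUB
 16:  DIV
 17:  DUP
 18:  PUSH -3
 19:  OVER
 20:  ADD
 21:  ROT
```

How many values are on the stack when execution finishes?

PUSH -15 → -15
NEG      → 15
POP      → (empty)
PUSH 1   → 1
POP      → (empty)
PUSH 42  → 42
POP      → (empty)
PUSH -1  → -1
PUSH 7   → -1 7
DIV      → 0
PUSH -7  → 0 -7
NEG      → 0 7
OVER     → 0 7 0
SWAP     → 0 0 7
SUB      → 0 -7
DIV      → 0
DUP      → 0 0
PUSH -3  → 0 0 -3
OVER     → 0 0 -3 0
ADD      → 0 0 -3
ROT      → 0 -3 0

3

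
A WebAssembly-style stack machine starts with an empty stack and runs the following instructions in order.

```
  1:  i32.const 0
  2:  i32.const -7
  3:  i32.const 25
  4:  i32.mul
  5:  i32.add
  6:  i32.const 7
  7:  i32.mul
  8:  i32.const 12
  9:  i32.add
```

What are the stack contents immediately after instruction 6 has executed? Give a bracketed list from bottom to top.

i32.const 0  : 0
i32.const -7 : 0 -7
i32.const 25 : 0 -7 25
i32.mul      : 0 -175
i32.add      : -175
i32.const 7  : -175 7

[-175, 7]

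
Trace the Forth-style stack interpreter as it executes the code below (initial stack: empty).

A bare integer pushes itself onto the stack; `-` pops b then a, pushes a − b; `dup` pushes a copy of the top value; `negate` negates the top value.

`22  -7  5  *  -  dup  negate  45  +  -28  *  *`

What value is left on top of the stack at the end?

22      [22]
-7      [22, -7]
5       [22, -7, 5]
*       [22, -35]
-       [57]
dup     [57, 57]
negate  [57, -57]
45      [57, -57, 45]
+       [57, -12]
-28     [57, -12, -28]
*       [57, 336]
*       [19152]

19152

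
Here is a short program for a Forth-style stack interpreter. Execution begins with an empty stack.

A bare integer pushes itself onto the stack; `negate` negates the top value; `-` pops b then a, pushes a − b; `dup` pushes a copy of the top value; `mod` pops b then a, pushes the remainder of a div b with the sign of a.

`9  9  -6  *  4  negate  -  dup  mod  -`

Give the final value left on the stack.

9

9      : [9]
9      : [9, 9]
-6     : [9, 9, -6]
*      : [9, -54]
4      : [9, -54, 4]
negate : [9, -54, -4]
-      : [9, -50]
dup    : [9, -50, -50]
mod    : [9, 0]
-      : [9]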